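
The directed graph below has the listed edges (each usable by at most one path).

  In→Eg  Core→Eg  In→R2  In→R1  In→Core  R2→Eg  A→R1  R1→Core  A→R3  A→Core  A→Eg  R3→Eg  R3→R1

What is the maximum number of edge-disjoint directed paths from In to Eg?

Assign every edge capacity 1; by Menger, the answer equals the max flow.
Path In→Eg (+1); total 1.
Path In→Core→Eg (+1); total 2.
Path In→R2→Eg (+1); total 3.
No residual In→Eg path; max flow = 3.
Certifying cut of size 3: {Core→Eg, In→Eg, In→R2}.

3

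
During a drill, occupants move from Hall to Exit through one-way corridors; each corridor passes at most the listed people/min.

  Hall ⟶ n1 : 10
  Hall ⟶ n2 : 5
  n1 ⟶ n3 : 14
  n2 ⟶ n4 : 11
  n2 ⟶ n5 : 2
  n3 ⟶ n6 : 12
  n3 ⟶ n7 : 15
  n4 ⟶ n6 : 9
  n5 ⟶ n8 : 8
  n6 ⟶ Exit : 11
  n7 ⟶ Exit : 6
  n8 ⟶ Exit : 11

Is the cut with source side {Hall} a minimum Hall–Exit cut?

Yes — it is a minimum cut (capacity 15).

Given cut capacity: 10 + 5 = 15.
Augment Hall→n1→n3→n6→Exit: bottleneck 10, flow now 10.
Augment Hall→n2→n4→n6→Exit: bottleneck 1, flow now 11.
Augment Hall→n2→n5→n8→Exit: bottleneck 2, flow now 13.
Augment Hall→n2→n4→n6→n3→n7→Exit: bottleneck 2, flow now 15. (uses reverse residual edge)
No augmenting path remains; maximum flow = 15.
Cut capacity 15 equals the max flow, so it is a minimum cut.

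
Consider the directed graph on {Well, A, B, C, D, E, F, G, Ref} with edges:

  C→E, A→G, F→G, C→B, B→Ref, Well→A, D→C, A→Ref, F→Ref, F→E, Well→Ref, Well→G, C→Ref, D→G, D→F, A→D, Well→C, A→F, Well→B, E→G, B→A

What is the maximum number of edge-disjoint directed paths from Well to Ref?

4

Assign every edge capacity 1; by Menger, the answer equals the max flow.
Path Well→Ref (+1); total 1.
Path Well→A→Ref (+1); total 2.
Path Well→B→Ref (+1); total 3.
Path Well→C→Ref (+1); total 4.
No residual Well→Ref path; max flow = 4.
Certifying cut of size 4: {Well→A, Well→B, Well→C, Well→Ref}.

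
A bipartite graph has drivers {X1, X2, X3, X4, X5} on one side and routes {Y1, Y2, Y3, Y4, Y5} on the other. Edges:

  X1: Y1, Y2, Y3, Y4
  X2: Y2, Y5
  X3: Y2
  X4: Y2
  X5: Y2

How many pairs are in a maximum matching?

3

Unit-capacity flow: source→left, listed edges, right→sink; max matching = max flow.
Augmenting path X1→Y1 (+1); matched 1.
Augmenting path X2→Y2 (+1); matched 2.
Augmenting path X3→Y2→X2→Y5 (+1); matched 3.
No augmenting path remains; maximum matching = 3.
König certificate: {X1, X2, Y2} is a vertex cover of size 3 (every listed pair touches it), so no matching can be larger.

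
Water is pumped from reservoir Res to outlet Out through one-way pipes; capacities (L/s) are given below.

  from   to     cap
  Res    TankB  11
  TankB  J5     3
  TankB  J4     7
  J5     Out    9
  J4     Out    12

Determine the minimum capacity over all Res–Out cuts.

10

Augment Res→TankB→J5→Out: bottleneck 3, flow now 3.
Augment Res→TankB→J4→Out: bottleneck 7, flow now 10.
No augmenting path remains; maximum flow = 10.
By max-flow min-cut, the minimum cut capacity equals the max flow.
In the residual graph, reachable from Res: {Res, TankB}.
Min-cut edges: TankB→J5 (3), TankB→J4 (7); capacity 3 + 7 = 10.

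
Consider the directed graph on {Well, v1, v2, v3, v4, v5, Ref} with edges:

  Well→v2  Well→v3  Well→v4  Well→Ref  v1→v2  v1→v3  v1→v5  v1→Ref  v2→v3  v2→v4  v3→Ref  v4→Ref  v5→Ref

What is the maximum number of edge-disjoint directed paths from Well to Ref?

3

Assign every edge capacity 1; by Menger, the answer equals the max flow.
Path Well→Ref (+1); total 1.
Path Well→v3→Ref (+1); total 2.
Path Well→v4→Ref (+1); total 3.
No residual Well→Ref path; max flow = 3.
Certifying cut of size 3: {Well→Ref, v3→Ref, v4→Ref}.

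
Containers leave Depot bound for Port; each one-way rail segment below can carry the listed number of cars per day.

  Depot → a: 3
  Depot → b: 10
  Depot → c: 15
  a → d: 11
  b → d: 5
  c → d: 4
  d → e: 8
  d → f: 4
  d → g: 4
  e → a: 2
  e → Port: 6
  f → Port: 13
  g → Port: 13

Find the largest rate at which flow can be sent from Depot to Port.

12

Augment Depot→a→d→e→Port: bottleneck 3, flow now 3.
Augment Depot→b→d→e→Port: bottleneck 3, flow now 6.
Augment Depot→b→d→f→Port: bottleneck 2, flow now 8.
Augment Depot→c→d→f→Port: bottleneck 2, flow now 10.
Augment Depot→c→d→g→Port: bottleneck 2, flow now 12.
No augmenting path remains; maximum flow = 12.
In the residual graph, reachable from Depot: {Depot, b, c}.
Min-cut edges: Depot→a (3), b→d (5), c→d (4); capacity 3 + 5 + 4 = 12.
This cut is saturated, so no flow can exceed 12.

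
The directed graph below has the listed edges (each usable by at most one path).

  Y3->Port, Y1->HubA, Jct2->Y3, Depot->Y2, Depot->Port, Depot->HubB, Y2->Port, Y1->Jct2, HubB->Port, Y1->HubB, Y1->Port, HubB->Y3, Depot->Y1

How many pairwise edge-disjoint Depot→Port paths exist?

Assign every edge capacity 1; by Menger, the answer equals the max flow.
Path Depot→Port (+1); total 1.
Path Depot→Y1→Port (+1); total 2.
Path Depot→Y2→Port (+1); total 3.
Path Depot→HubB→Port (+1); total 4.
No residual Depot→Port path; max flow = 4.
Certifying cut of size 4: {Depot→HubB, Depot→Port, Depot→Y1, Depot→Y2}.

4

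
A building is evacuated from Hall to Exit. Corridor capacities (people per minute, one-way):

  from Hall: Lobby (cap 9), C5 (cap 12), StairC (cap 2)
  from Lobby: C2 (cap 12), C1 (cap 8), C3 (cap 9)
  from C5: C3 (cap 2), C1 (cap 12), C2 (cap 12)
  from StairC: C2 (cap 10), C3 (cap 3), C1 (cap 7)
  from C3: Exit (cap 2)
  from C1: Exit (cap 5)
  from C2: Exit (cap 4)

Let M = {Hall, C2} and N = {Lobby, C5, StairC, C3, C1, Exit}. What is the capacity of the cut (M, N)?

27

Edges leaving {Hall, C2}: Hall→Lobby (9), Hall→C5 (12), Hall→StairC (2), C2→Exit (4).
Cut capacity = 9 + 12 + 2 + 4 = 27.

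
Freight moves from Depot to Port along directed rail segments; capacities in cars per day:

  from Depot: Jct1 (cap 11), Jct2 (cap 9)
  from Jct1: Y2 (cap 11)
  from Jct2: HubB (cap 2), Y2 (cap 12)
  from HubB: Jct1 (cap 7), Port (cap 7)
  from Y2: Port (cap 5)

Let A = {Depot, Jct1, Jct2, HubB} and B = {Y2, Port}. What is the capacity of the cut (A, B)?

30

Edges leaving {Depot, Jct1, Jct2, HubB}: Jct1→Y2 (11), Jct2→Y2 (12), HubB→Port (7).
Cut capacity = 11 + 12 + 7 = 30.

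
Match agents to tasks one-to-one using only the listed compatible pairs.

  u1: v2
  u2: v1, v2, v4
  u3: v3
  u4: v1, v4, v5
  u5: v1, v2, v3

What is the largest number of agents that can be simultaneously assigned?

5

Unit-capacity flow: source→left, listed edges, right→sink; max matching = max flow.
Augmenting path u1→v2 (+1); matched 1.
Augmenting path u2→v1 (+1); matched 2.
Augmenting path u3→v3 (+1); matched 3.
Augmenting path u4→v4 (+1); matched 4.
Augmenting path u5→v1→u2→v4→u4→v5 (+1); matched 5.
No augmenting path remains; maximum matching = 5.
König certificate: {u1, u2, u3, u4, u5} is a vertex cover of size 5 (every listed pair touches it), so no matching can be larger.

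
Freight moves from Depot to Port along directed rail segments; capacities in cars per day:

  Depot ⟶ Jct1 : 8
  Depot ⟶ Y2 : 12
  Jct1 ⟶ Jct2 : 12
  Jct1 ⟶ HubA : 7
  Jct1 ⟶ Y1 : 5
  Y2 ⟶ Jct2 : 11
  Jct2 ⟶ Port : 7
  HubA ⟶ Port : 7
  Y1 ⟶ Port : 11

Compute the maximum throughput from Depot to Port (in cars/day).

Augment Depot→Jct1→Jct2→Port: bottleneck 7, flow now 7.
Augment Depot→Jct1→HubA→Port: bottleneck 1, flow now 8.
Augment Depot→Y2→Jct2→Jct1→HubA→Port: bottleneck 6, flow now 14. (uses reverse residual edge)
Augment Depot→Y2→Jct2→Jct1→Y1→Port: bottleneck 1, flow now 15. (uses reverse residual edge)
No augmenting path remains; maximum flow = 15.
In the residual graph, reachable from Depot: {Depot, Y2, Jct2}.
Min-cut edges: Depot→Jct1 (8), Jct2→Port (7); capacity 8 + 7 = 15.
This cut is saturated, so no flow can exceed 15.

15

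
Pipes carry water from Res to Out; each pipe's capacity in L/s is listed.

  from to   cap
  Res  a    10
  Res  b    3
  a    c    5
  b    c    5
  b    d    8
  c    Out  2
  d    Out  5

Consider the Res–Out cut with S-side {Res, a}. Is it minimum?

No — its capacity is 8, but the minimum cut has capacity 5.

Given cut capacity: 3 + 5 = 8.
Augment Res→a→c→Out: bottleneck 2, flow now 2.
Augment Res→b→d→Out: bottleneck 3, flow now 5.
No augmenting path remains; maximum flow = 5.
In the residual graph, reachable from Res: {Res, a, c}.
Min-cut edges: Res→b (3), c→Out (2); capacity 3 + 2 = 5.
Cut capacity 8 exceeds the max flow 5, so it is not minimum.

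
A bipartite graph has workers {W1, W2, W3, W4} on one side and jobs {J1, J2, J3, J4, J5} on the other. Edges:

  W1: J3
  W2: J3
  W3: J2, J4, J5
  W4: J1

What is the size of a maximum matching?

Unit-capacity flow: source→left, listed edges, right→sink; max matching = max flow.
Augmenting path W1→J3 (+1); matched 1.
Augmenting path W3→J2 (+1); matched 2.
Augmenting path W4→J1 (+1); matched 3.
No augmenting path remains; maximum matching = 3.
König certificate: {W3, W4, J3} is a vertex cover of size 3 (every listed pair touches it), so no matching can be larger.

3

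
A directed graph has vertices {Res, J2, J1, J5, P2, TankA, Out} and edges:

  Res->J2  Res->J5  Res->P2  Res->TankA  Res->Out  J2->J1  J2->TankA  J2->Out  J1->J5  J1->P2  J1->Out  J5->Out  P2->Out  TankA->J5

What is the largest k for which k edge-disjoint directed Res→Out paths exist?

Assign every edge capacity 1; by Menger, the answer equals the max flow.
Path Res→Out (+1); total 1.
Path Res→J2→Out (+1); total 2.
Path Res→J5→Out (+1); total 3.
Path Res→P2→Out (+1); total 4.
No residual Res→Out path; max flow = 4.
Certifying cut of size 4: {J5→Out, Res→J2, Res→Out, Res→P2}.

4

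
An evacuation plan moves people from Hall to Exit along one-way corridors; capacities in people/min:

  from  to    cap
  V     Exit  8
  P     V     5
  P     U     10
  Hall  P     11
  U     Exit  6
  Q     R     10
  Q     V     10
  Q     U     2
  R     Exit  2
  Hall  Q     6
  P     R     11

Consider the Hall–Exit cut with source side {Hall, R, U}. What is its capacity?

25

Edges leaving {Hall, R, U}: Hall→P (11), Hall→Q (6), R→Exit (2), U→Exit (6).
Cut capacity = 11 + 6 + 2 + 6 = 25.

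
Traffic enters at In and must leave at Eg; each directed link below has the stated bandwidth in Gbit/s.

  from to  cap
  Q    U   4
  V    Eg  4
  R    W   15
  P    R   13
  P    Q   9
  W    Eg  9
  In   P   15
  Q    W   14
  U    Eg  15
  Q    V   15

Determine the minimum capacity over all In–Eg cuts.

15

Augment In→P→Q→U→Eg: bottleneck 4, flow now 4.
Augment In→P→Q→V→Eg: bottleneck 4, flow now 8.
Augment In→P→Q→W→Eg: bottleneck 1, flow now 9.
Augment In→P→R→W→Eg: bottleneck 6, flow now 15.
No augmenting path remains; maximum flow = 15.
By max-flow min-cut, the minimum cut capacity equals the max flow.
In the residual graph, reachable from In: {In}.
Min-cut edges: In→P (15); capacity 15 = 15.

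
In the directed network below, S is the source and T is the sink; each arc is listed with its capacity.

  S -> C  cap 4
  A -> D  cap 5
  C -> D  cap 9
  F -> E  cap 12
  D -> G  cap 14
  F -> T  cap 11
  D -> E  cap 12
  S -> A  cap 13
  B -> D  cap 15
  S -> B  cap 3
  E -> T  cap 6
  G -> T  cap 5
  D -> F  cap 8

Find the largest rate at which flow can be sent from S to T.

12

Augment S→A→D→E→T: bottleneck 5, flow now 5.
Augment S→B→D→E→T: bottleneck 1, flow now 6.
Augment S→B→D→F→T: bottleneck 2, flow now 8.
Augment S→C→D→F→T: bottleneck 4, flow now 12.
No augmenting path remains; maximum flow = 12.
In the residual graph, reachable from S: {S, A}.
Min-cut edges: S→B (3), S→C (4), A→D (5); capacity 3 + 4 + 5 = 12.
This cut is saturated, so no flow can exceed 12.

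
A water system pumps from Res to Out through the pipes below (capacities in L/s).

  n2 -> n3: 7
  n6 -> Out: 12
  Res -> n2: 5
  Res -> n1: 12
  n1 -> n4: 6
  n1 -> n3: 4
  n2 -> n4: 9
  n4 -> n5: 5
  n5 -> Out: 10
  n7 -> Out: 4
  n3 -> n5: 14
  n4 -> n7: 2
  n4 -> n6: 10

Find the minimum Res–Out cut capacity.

15

Augment Res→n1→n3→n5→Out: bottleneck 4, flow now 4.
Augment Res→n1→n4→n5→Out: bottleneck 5, flow now 9.
Augment Res→n1→n4→n6→Out: bottleneck 1, flow now 10.
Augment Res→n2→n3→n5→Out: bottleneck 1, flow now 11.
Augment Res→n2→n4→n6→Out: bottleneck 4, flow now 15.
No augmenting path remains; maximum flow = 15.
By max-flow min-cut, the minimum cut capacity equals the max flow.
In the residual graph, reachable from Res: {Res, n1}.
Min-cut edges: Res→n2 (5), n1→n3 (4), n1→n4 (6); capacity 5 + 4 + 6 = 15.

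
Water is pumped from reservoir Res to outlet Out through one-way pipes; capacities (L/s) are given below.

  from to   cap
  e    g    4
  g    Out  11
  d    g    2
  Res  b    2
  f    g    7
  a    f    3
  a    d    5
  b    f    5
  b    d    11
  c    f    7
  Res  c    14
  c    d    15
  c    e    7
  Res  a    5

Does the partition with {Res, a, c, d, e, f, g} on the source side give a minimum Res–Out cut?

No — its capacity is 13, but the minimum cut has capacity 11.

Given cut capacity: 2 + 11 = 13.
Augment Res→a→d→g→Out: bottleneck 2, flow now 2.
Augment Res→a→f→g→Out: bottleneck 3, flow now 5.
Augment Res→b→f→g→Out: bottleneck 2, flow now 7.
Augment Res→c→e→g→Out: bottleneck 4, flow now 11.
No augmenting path remains; maximum flow = 11.
In the residual graph, reachable from Res: {Res, a, b, c, d, e, f, g}.
Min-cut edges: g→Out (11); capacity 11 = 11.
Cut capacity 13 exceeds the max flow 11, so it is not minimum.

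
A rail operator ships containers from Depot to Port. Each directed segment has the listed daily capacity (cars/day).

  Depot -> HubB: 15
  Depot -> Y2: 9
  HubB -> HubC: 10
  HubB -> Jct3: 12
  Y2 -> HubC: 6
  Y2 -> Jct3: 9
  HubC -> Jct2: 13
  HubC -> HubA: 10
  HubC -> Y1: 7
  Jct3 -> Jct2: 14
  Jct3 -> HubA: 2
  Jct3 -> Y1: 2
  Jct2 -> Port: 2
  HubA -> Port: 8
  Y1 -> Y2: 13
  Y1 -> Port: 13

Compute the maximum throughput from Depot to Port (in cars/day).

Augment Depot→HubB→HubC→Jct2→Port: bottleneck 2, flow now 2.
Augment Depot→HubB→HubC→HubA→Port: bottleneck 8, flow now 10.
Augment Depot→HubB→Jct3→Y1→Port: bottleneck 2, flow now 12.
Augment Depot→Y2→HubC→Y1→Port: bottleneck 6, flow now 18.
Augment Depot→HubB→Jct3→Jct2→HubC→Y1→Port: bottleneck 1, flow now 19. (uses reverse residual edge)
No augmenting path remains; maximum flow = 19.
In the residual graph, reachable from Depot: {Depot, HubB, Y2, HubC, Jct3, Jct2, HubA}.
Min-cut edges: HubC→Y1 (7), Jct3→Y1 (2), Jct2→Port (2), HubA→Port (8); capacity 7 + 2 + 2 + 8 = 19.
This cut is saturated, so no flow can exceed 19.

19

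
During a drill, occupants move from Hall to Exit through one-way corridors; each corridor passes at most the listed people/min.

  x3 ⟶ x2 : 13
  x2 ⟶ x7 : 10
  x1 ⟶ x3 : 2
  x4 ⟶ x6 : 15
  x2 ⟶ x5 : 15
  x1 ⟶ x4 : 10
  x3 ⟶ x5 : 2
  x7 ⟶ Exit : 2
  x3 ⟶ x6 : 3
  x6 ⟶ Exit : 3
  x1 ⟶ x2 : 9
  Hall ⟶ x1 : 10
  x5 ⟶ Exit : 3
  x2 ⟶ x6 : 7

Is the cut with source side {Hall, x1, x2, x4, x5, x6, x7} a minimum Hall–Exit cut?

No — its capacity is 10, but the minimum cut has capacity 8.

Given cut capacity: 2 + 3 + 3 + 2 = 10.
Augment Hall→x1→x2→x5→Exit: bottleneck 3, flow now 3.
Augment Hall→x1→x2→x6→Exit: bottleneck 3, flow now 6.
Augment Hall→x1→x2→x7→Exit: bottleneck 2, flow now 8.
No augmenting path remains; maximum flow = 8.
In the residual graph, reachable from Hall: {Hall, x1, x2, x3, x4, x5, x6, x7}.
Min-cut edges: x5→Exit (3), x6→Exit (3), x7→Exit (2); capacity 3 + 3 + 2 = 8.
Cut capacity 10 exceeds the max flow 8, so it is not minimum.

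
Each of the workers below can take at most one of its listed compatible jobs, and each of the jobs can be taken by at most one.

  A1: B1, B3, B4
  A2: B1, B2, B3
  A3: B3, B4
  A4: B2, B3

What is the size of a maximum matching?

4

Unit-capacity flow: source→left, listed edges, right→sink; max matching = max flow.
Augmenting path A1→B1 (+1); matched 1.
Augmenting path A2→B2 (+1); matched 2.
Augmenting path A3→B3 (+1); matched 3.
Augmenting path A4→B3→A3→B4 (+1); matched 4.
No augmenting path remains; maximum matching = 4.
König certificate: {A1, A2, A3, A4} is a vertex cover of size 4 (every listed pair touches it), so no matching can be larger.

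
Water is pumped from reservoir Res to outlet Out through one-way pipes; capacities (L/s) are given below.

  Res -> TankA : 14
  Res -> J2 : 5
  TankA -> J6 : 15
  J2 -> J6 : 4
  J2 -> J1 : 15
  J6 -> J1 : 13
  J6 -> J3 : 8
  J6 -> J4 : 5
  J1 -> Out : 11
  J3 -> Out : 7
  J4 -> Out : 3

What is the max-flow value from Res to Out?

Augment Res→J2→J1→Out: bottleneck 5, flow now 5.
Augment Res→TankA→J6→J1→Out: bottleneck 6, flow now 11.
Augment Res→TankA→J6→J3→Out: bottleneck 7, flow now 18.
Augment Res→TankA→J6→J4→Out: bottleneck 1, flow now 19.
No augmenting path remains; maximum flow = 19.
In the residual graph, reachable from Res: {Res}.
Min-cut edges: Res→TankA (14), Res→J2 (5); capacity 14 + 5 = 19.
This cut is saturated, so no flow can exceed 19.

19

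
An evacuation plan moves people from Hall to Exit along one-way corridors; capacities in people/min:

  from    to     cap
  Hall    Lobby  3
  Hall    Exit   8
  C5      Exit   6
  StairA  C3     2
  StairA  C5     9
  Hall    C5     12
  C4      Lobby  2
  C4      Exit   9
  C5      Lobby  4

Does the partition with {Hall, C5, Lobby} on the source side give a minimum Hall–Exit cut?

Given cut capacity: 8 + 6 = 14.
Augment Hall→Exit: bottleneck 8, flow now 8.
Augment Hall→C5→Exit: bottleneck 6, flow now 14.
No augmenting path remains; maximum flow = 14.
Cut capacity 14 equals the max flow, so it is a minimum cut.

Yes — it is a minimum cut (capacity 14).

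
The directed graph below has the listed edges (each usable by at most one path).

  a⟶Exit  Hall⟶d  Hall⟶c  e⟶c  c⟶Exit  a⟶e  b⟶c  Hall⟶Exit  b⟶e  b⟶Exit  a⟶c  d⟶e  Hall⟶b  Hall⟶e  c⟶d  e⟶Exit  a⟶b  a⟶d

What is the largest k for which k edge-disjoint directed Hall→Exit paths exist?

Assign every edge capacity 1; by Menger, the answer equals the max flow.
Path Hall→Exit (+1); total 1.
Path Hall→b→Exit (+1); total 2.
Path Hall→c→Exit (+1); total 3.
Path Hall→e→Exit (+1); total 4.
No residual Hall→Exit path; max flow = 4.
Certifying cut of size 4: {Hall→Exit, Hall→b, c→Exit, e→Exit}.

4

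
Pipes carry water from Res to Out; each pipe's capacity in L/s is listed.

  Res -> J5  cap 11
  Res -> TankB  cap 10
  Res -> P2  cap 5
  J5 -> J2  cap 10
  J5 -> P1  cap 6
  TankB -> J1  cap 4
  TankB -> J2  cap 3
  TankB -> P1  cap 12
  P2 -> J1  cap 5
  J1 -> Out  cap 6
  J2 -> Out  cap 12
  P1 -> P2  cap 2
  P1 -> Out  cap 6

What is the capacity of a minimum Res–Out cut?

Augment Res→J5→J2→Out: bottleneck 10, flow now 10.
Augment Res→J5→P1→Out: bottleneck 1, flow now 11.
Augment Res→TankB→J1→Out: bottleneck 4, flow now 15.
Augment Res→TankB→J2→Out: bottleneck 2, flow now 17.
Augment Res→TankB→P1→Out: bottleneck 4, flow now 21.
Augment Res→P2→J1→Out: bottleneck 2, flow now 23.
Augment Res→P2→J1→TankB→P1→Out: bottleneck 1, flow now 24. (uses reverse residual edge)
No augmenting path remains; maximum flow = 24.
By max-flow min-cut, the minimum cut capacity equals the max flow.
In the residual graph, reachable from Res: {Res, J5, TankB, P2, J1, J2, P1}.
Min-cut edges: J1→Out (6), J2→Out (12), P1→Out (6); capacity 6 + 12 + 6 = 24.

24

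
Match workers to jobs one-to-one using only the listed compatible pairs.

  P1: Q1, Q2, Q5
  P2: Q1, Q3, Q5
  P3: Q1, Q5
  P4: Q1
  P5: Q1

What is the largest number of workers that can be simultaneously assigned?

4

Unit-capacity flow: source→left, listed edges, right→sink; max matching = max flow.
Augmenting path P1→Q1 (+1); matched 1.
Augmenting path P2→Q3 (+1); matched 2.
Augmenting path P3→Q5 (+1); matched 3.
Augmenting path P4→Q1→P1→Q2 (+1); matched 4.
No augmenting path remains; maximum matching = 4.
König certificate: {P1, P2, P3, Q1} is a vertex cover of size 4 (every listed pair touches it), so no matching can be larger.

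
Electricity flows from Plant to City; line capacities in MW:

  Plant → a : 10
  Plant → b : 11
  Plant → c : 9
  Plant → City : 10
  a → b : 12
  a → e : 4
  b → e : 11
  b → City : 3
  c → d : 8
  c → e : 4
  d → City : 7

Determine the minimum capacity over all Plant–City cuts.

20

Augment Plant→City: bottleneck 10, flow now 10.
Augment Plant→b→City: bottleneck 3, flow now 13.
Augment Plant→c→d→City: bottleneck 7, flow now 20.
No augmenting path remains; maximum flow = 20.
By max-flow min-cut, the minimum cut capacity equals the max flow.
In the residual graph, reachable from Plant: {Plant, a, b, c, d, e}.
Min-cut edges: Plant→City (10), b→City (3), d→City (7); capacity 10 + 3 + 7 = 20.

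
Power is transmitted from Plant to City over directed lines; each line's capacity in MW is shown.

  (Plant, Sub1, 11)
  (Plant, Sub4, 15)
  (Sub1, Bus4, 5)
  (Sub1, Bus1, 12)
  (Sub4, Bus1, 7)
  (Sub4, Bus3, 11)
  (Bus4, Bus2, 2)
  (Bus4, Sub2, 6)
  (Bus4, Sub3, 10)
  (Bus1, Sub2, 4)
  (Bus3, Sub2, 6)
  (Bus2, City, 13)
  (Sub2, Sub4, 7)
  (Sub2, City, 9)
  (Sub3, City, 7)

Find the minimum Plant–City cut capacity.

Augment Plant→Sub1→Bus4→Bus2→City: bottleneck 2, flow now 2.
Augment Plant→Sub1→Bus4→Sub2→City: bottleneck 3, flow now 5.
Augment Plant→Sub1→Bus1→Sub2→City: bottleneck 4, flow now 9.
Augment Plant→Sub4→Bus3→Sub2→City: bottleneck 2, flow now 11.
Augment Plant→Sub4→Bus3→Sub2→Bus4→Sub3→City: bottleneck 3, flow now 14. (uses reverse residual edge)
No augmenting path remains; maximum flow = 14.
By max-flow min-cut, the minimum cut capacity equals the max flow.
In the residual graph, reachable from Plant: {Plant, Sub1, Sub4, Bus1, Bus3, Sub2}.
Min-cut edges: Sub1→Bus4 (5), Sub2→City (9); capacity 5 + 9 = 14.

14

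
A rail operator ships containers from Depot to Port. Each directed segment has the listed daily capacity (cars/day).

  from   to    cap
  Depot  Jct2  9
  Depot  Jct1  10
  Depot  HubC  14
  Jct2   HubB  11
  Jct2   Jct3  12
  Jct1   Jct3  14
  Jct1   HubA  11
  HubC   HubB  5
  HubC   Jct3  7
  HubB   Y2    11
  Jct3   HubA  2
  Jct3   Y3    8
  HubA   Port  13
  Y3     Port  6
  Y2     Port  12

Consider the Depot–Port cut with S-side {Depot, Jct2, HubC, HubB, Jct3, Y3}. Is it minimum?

Given cut capacity: 10 + 11 + 2 + 6 = 29.
Augment Depot→Jct1→HubA→Port: bottleneck 10, flow now 10.
Augment Depot→Jct2→HubB→Y2→Port: bottleneck 9, flow now 19.
Augment Depot→HubC→HubB→Y2→Port: bottleneck 2, flow now 21.
Augment Depot→HubC→Jct3→HubA→Port: bottleneck 2, flow now 23.
Augment Depot→HubC→Jct3→Y3→Port: bottleneck 5, flow now 28.
Augment Depot→HubC→HubB→Jct2→Jct3→Y3→Port: bottleneck 1, flow now 29. (uses reverse residual edge)
No augmenting path remains; maximum flow = 29.
Cut capacity 29 equals the max flow, so it is a minimum cut.

Yes — it is a minimum cut (capacity 29).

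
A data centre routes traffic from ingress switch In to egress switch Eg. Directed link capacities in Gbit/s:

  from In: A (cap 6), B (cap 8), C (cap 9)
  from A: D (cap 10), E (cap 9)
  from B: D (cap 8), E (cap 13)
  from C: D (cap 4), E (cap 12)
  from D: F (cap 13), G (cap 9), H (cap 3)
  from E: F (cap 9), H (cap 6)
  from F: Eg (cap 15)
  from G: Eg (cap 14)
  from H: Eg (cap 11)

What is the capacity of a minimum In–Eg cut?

23

Augment In→A→D→F→Eg: bottleneck 6, flow now 6.
Augment In→B→D→F→Eg: bottleneck 7, flow now 13.
Augment In→B→D→G→Eg: bottleneck 1, flow now 14.
Augment In→C→D→G→Eg: bottleneck 4, flow now 18.
Augment In→C→E→F→Eg: bottleneck 2, flow now 20.
Augment In→C→E→H→Eg: bottleneck 3, flow now 23.
No augmenting path remains; maximum flow = 23.
By max-flow min-cut, the minimum cut capacity equals the max flow.
In the residual graph, reachable from In: {In}.
Min-cut edges: In→A (6), In→B (8), In→C (9); capacity 6 + 8 + 9 = 23.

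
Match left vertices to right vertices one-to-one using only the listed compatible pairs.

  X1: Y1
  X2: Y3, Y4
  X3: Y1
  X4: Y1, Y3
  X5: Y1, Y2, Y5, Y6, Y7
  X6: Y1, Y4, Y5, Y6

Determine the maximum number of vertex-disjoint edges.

Unit-capacity flow: source→left, listed edges, right→sink; max matching = max flow.
Augmenting path X1→Y1 (+1); matched 1.
Augmenting path X2→Y3 (+1); matched 2.
Augmenting path X5→Y2 (+1); matched 3.
Augmenting path X6→Y4 (+1); matched 4.
Augmenting path X4→Y3→X2→Y4→X6→Y5 (+1); matched 5.
No augmenting path remains; maximum matching = 5.
König certificate: {X2, X4, X5, X6, Y1} is a vertex cover of size 5 (every listed pair touches it), so no matching can be larger.

5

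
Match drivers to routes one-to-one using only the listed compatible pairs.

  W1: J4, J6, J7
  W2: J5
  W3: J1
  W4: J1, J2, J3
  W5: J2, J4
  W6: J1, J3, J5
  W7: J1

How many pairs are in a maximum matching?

Unit-capacity flow: source→left, listed edges, right→sink; max matching = max flow.
Augmenting path W1→J4 (+1); matched 1.
Augmenting path W2→J5 (+1); matched 2.
Augmenting path W3→J1 (+1); matched 3.
Augmenting path W4→J2 (+1); matched 4.
Augmenting path W6→J3 (+1); matched 5.
Augmenting path W5→J4→W1→J6 (+1); matched 6.
No augmenting path remains; maximum matching = 6.
König certificate: {W1, W2, W4, W5, W6, J1} is a vertex cover of size 6 (every listed pair touches it), so no matching can be larger.

6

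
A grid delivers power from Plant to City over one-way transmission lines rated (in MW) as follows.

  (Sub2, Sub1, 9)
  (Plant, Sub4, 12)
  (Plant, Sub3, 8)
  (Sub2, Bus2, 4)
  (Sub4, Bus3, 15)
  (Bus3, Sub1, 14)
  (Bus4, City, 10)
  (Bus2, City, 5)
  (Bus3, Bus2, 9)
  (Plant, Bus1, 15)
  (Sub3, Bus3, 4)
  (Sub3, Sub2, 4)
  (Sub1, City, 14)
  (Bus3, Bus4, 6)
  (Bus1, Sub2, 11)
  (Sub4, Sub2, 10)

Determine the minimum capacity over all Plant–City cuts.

25

Augment Plant→Bus1→Sub2→Sub1→City: bottleneck 9, flow now 9.
Augment Plant→Bus1→Sub2→Bus2→City: bottleneck 2, flow now 11.
Augment Plant→Sub4→Bus3→Sub1→City: bottleneck 5, flow now 16.
Augment Plant→Sub4→Bus3→Bus4→City: bottleneck 6, flow now 22.
Augment Plant→Sub4→Bus3→Bus2→City: bottleneck 1, flow now 23.
Augment Plant→Sub3→Bus3→Bus2→City: bottleneck 2, flow now 25.
No augmenting path remains; maximum flow = 25.
By max-flow min-cut, the minimum cut capacity equals the max flow.
In the residual graph, reachable from Plant: {Plant, Bus1, Sub4, Sub3, Bus3, Sub2, Sub1, Bus2}.
Min-cut edges: Bus3→Bus4 (6), Sub1→City (14), Bus2→City (5); capacity 6 + 14 + 5 = 25.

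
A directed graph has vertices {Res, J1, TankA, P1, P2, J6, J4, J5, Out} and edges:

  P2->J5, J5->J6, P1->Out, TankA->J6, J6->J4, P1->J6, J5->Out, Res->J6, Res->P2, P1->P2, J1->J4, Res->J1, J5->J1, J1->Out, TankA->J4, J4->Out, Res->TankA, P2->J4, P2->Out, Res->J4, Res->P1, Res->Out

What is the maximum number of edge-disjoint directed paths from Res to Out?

5

Assign every edge capacity 1; by Menger, the answer equals the max flow.
Path Res→Out (+1); total 1.
Path Res→J1→Out (+1); total 2.
Path Res→P1→Out (+1); total 3.
Path Res→P2→Out (+1); total 4.
Path Res→J4→Out (+1); total 5.
No residual Res→Out path; max flow = 5.
Certifying cut of size 5: {J4→Out, Res→J1, Res→Out, Res→P1, Res→P2}.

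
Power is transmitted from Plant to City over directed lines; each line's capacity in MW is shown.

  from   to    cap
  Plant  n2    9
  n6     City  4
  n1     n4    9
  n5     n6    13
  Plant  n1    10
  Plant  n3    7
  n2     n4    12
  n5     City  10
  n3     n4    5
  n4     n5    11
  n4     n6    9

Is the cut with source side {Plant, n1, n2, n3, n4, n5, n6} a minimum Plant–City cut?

Yes — it is a minimum cut (capacity 14).

Given cut capacity: 10 + 4 = 14.
Augment Plant→n1→n4→n5→City: bottleneck 9, flow now 9.
Augment Plant→n2→n4→n5→City: bottleneck 1, flow now 10.
Augment Plant→n2→n4→n6→City: bottleneck 4, flow now 14.
No augmenting path remains; maximum flow = 14.
Cut capacity 14 equals the max flow, so it is a minimum cut.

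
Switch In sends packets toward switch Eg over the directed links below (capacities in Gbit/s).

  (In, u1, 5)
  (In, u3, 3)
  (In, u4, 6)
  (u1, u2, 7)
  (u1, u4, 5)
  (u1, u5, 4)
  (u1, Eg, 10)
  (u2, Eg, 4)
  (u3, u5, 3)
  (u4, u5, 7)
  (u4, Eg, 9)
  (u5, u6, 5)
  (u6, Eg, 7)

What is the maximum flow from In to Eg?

14

Augment In→u1→Eg: bottleneck 5, flow now 5.
Augment In→u4→Eg: bottleneck 6, flow now 11.
Augment In→u3→u5→u6→Eg: bottleneck 3, flow now 14.
No augmenting path remains; maximum flow = 14.
In the residual graph, reachable from In: {In}.
Min-cut edges: In→u1 (5), In→u3 (3), In→u4 (6); capacity 5 + 3 + 6 = 14.
This cut is saturated, so no flow can exceed 14.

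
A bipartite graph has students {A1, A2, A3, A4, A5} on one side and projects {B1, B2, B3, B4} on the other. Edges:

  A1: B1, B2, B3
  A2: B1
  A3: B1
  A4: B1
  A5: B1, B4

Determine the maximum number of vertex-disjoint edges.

Unit-capacity flow: source→left, listed edges, right→sink; max matching = max flow.
Augmenting path A1→B1 (+1); matched 1.
Augmenting path A5→B4 (+1); matched 2.
Augmenting path A2→B1→A1→B2 (+1); matched 3.
No augmenting path remains; maximum matching = 3.
König certificate: {A1, A5, B1} is a vertex cover of size 3 (every listed pair touches it), so no matching can be larger.

3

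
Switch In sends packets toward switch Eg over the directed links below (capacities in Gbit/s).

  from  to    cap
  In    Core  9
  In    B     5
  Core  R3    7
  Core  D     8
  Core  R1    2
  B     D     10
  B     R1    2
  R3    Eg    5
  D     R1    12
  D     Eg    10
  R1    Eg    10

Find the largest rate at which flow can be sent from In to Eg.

Augment In→Core→R3→Eg: bottleneck 5, flow now 5.
Augment In→Core→D→Eg: bottleneck 4, flow now 9.
Augment In→B→D→Eg: bottleneck 5, flow now 14.
No augmenting path remains; maximum flow = 14.
In the residual graph, reachable from In: {In}.
Min-cut edges: In→Core (9), In→B (5); capacity 9 + 5 = 14.
This cut is saturated, so no flow can exceed 14.

14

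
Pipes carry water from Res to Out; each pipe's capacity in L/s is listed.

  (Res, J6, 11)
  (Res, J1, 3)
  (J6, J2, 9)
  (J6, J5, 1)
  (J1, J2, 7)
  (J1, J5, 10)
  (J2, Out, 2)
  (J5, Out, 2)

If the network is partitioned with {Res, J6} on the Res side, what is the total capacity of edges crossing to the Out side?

13

Edges leaving {Res, J6}: Res→J1 (3), J6→J2 (9), J6→J5 (1).
Cut capacity = 3 + 9 + 1 = 13.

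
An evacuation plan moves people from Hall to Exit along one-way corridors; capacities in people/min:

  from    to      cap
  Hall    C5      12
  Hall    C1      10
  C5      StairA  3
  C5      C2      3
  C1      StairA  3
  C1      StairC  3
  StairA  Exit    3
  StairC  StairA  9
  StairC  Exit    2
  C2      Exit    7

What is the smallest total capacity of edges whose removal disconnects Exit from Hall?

8

Augment Hall→C5→StairA→Exit: bottleneck 3, flow now 3.
Augment Hall→C5→C2→Exit: bottleneck 3, flow now 6.
Augment Hall→C1→StairC→Exit: bottleneck 2, flow now 8.
No augmenting path remains; maximum flow = 8.
By max-flow min-cut, the minimum cut capacity equals the max flow.
In the residual graph, reachable from Hall: {Hall, C5, C1, StairA, StairC}.
Min-cut edges: C5→C2 (3), StairA→Exit (3), StairC→Exit (2); capacity 3 + 3 + 2 = 8.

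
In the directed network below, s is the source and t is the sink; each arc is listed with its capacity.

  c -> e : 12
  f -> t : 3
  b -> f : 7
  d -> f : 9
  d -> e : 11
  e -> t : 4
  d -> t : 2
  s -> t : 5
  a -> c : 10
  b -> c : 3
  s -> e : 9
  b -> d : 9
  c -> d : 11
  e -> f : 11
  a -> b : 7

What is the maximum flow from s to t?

Augment s→t: bottleneck 5, flow now 5.
Augment s→e→t: bottleneck 4, flow now 9.
Augment s→e→f→t: bottleneck 3, flow now 12.
No augmenting path remains; maximum flow = 12.
In the residual graph, reachable from s: {s, e, f}.
Min-cut edges: s→t (5), e→t (4), f→t (3); capacity 5 + 4 + 3 = 12.
This cut is saturated, so no flow can exceed 12.

12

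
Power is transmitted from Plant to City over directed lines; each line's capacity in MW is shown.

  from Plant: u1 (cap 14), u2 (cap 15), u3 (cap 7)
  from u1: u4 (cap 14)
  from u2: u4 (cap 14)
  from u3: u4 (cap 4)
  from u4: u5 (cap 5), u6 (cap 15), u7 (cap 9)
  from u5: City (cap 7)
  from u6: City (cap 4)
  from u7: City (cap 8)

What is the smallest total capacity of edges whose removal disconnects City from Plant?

17

Augment Plant→u1→u4→u5→City: bottleneck 5, flow now 5.
Augment Plant→u1→u4→u6→City: bottleneck 4, flow now 9.
Augment Plant→u1→u4→u7→City: bottleneck 5, flow now 14.
Augment Plant→u2→u4→u7→City: bottleneck 3, flow now 17.
No augmenting path remains; maximum flow = 17.
By max-flow min-cut, the minimum cut capacity equals the max flow.
In the residual graph, reachable from Plant: {Plant, u1, u2, u3, u4, u6, u7}.
Min-cut edges: u4→u5 (5), u6→City (4), u7→City (8); capacity 5 + 4 + 8 = 17.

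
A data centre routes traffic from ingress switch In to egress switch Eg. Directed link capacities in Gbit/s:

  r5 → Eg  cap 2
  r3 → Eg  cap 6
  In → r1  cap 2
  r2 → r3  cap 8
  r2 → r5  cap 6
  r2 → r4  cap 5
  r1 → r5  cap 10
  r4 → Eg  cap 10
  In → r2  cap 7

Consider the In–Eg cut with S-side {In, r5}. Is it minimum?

Given cut capacity: 2 + 7 + 2 = 11.
Augment In→r1→r5→Eg: bottleneck 2, flow now 2.
Augment In→r2→r3→Eg: bottleneck 6, flow now 8.
Augment In→r2→r4→Eg: bottleneck 1, flow now 9.
No augmenting path remains; maximum flow = 9.
In the residual graph, reachable from In: {In}.
Min-cut edges: In→r1 (2), In→r2 (7); capacity 2 + 7 = 9.
Cut capacity 11 exceeds the max flow 9, so it is not minimum.

No — its capacity is 11, but the minimum cut has capacity 9.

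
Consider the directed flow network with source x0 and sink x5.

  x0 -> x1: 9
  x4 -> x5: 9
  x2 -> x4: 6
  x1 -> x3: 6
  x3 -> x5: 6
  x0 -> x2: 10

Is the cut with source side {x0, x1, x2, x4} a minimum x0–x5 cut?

No — its capacity is 15, but the minimum cut has capacity 12.

Given cut capacity: 6 + 9 = 15.
Augment x0→x1→x3→x5: bottleneck 6, flow now 6.
Augment x0→x2→x4→x5: bottleneck 6, flow now 12.
No augmenting path remains; maximum flow = 12.
In the residual graph, reachable from x0: {x0, x1, x2}.
Min-cut edges: x1→x3 (6), x2→x4 (6); capacity 6 + 6 = 12.
Cut capacity 15 exceeds the max flow 12, so it is not minimum.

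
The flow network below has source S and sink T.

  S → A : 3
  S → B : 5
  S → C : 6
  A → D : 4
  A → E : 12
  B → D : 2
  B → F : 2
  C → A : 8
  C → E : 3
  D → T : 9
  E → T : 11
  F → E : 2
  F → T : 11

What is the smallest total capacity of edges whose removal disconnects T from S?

Augment S→A→D→T: bottleneck 3, flow now 3.
Augment S→B→D→T: bottleneck 2, flow now 5.
Augment S→B→F→T: bottleneck 2, flow now 7.
Augment S→C→E→T: bottleneck 3, flow now 10.
Augment S→C→A→D→T: bottleneck 1, flow now 11.
Augment S→C→A→E→T: bottleneck 2, flow now 13.
No augmenting path remains; maximum flow = 13.
By max-flow min-cut, the minimum cut capacity equals the max flow.
In the residual graph, reachable from S: {S, B}.
Min-cut edges: S→A (3), S→C (6), B→D (2), B→F (2); capacity 3 + 6 + 2 + 2 = 13.

13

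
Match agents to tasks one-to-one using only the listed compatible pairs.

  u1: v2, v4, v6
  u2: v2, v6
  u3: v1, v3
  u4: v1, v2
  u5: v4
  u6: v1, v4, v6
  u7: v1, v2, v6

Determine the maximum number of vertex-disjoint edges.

5

Unit-capacity flow: source→left, listed edges, right→sink; max matching = max flow.
Augmenting path u1→v2 (+1); matched 1.
Augmenting path u2→v6 (+1); matched 2.
Augmenting path u3→v1 (+1); matched 3.
Augmenting path u5→v4 (+1); matched 4.
Augmenting path u4→v1→u3→v3 (+1); matched 5.
No augmenting path remains; maximum matching = 5.
König certificate: {u3, v1, v2, v4, v6} is a vertex cover of size 5 (every listed pair touches it), so no matching can be larger.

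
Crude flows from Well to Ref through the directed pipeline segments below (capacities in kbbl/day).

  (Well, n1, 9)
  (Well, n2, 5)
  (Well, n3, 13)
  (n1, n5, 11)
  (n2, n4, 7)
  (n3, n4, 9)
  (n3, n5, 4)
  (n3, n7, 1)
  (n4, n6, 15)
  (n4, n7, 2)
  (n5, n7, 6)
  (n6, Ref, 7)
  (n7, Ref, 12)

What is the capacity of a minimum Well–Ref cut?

16

Augment Well→n3→n7→Ref: bottleneck 1, flow now 1.
Augment Well→n1→n5→n7→Ref: bottleneck 6, flow now 7.
Augment Well→n2→n4→n6→Ref: bottleneck 5, flow now 12.
Augment Well→n3→n4→n6→Ref: bottleneck 2, flow now 14.
Augment Well→n3→n4→n7→Ref: bottleneck 2, flow now 16.
No augmenting path remains; maximum flow = 16.
By max-flow min-cut, the minimum cut capacity equals the max flow.
In the residual graph, reachable from Well: {Well, n1, n2, n3, n4, n5, n6}.
Min-cut edges: n3→n7 (1), n4→n7 (2), n5→n7 (6), n6→Ref (7); capacity 1 + 2 + 6 + 7 = 16.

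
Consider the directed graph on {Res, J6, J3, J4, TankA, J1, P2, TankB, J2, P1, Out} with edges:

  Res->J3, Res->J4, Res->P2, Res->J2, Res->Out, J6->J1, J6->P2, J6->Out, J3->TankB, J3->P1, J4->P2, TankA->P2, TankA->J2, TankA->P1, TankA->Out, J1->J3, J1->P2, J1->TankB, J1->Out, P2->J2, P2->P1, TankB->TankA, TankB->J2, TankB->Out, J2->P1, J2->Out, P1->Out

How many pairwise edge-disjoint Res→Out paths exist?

4

Assign every edge capacity 1; by Menger, the answer equals the max flow.
Path Res→Out (+1); total 1.
Path Res→J2→Out (+1); total 2.
Path Res→J3→TankB→Out (+1); total 3.
Path Res→P2→P1→Out (+1); total 4.
No residual Res→Out path; max flow = 4.
Certifying cut of size 4: {J2→Out, P1→Out, Res→J3, Res→Out}.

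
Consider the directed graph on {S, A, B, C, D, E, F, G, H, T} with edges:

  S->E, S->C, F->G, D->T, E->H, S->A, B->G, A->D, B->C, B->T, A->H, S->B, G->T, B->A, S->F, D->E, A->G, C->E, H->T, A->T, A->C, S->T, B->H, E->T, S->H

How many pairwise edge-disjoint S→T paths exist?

Assign every edge capacity 1; by Menger, the answer equals the max flow.
Path S→T (+1); total 1.
Path S→A→T (+1); total 2.
Path S→B→T (+1); total 3.
Path S→E→T (+1); total 4.
Path S→H→T (+1); total 5.
Path S→F→G→T (+1); total 6.
No residual S→T path; max flow = 6.
Certifying cut of size 6: {E→T, H→T, S→A, S→B, S→F, S→T}.

6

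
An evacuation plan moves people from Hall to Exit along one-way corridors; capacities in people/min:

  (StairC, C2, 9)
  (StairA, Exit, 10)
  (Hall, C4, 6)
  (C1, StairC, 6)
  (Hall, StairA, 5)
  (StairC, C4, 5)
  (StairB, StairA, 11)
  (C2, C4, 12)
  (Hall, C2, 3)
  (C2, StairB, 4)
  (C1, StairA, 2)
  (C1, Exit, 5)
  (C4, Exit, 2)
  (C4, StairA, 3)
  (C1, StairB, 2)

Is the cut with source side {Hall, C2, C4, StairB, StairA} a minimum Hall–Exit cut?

Given cut capacity: 2 + 10 = 12.
Augment Hall→C4→Exit: bottleneck 2, flow now 2.
Augment Hall→StairA→Exit: bottleneck 5, flow now 7.
Augment Hall→C4→StairA→Exit: bottleneck 3, flow now 10.
Augment Hall→C2→StairB→StairA→Exit: bottleneck 2, flow now 12.
No augmenting path remains; maximum flow = 12.
Cut capacity 12 equals the max flow, so it is a minimum cut.

Yes — it is a minimum cut (capacity 12).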